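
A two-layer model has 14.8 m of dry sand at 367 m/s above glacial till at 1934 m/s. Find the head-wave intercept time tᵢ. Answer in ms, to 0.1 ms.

79.2 ms

θ_c = arcsin(V₁/V₂) = arcsin(367/1934) = 10.94°; cos θ_c = 0.9818.
tᵢ = 2h·cos θ_c / V₁ = 2·14.8·0.9818 / 367 = 0.07919 s.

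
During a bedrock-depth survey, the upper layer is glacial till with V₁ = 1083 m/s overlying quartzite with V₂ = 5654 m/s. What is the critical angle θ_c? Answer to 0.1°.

11.0°

Critical incidence: sin θ_c = V₁/V₂ = 1083/5654 = 0.1915.
θ_c = arcsin 0.1915 = 11.04°.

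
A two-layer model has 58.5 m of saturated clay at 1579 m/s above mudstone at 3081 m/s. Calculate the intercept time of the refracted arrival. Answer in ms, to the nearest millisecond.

64 ms

tᵢ = 2h·√(V₂²−V₁²)/(V₁V₂).
√(V₂²−V₁²) = √(3081²−1579²) = 2645.6 m/s.
tᵢ = 2·58.5·2645.6/(1579·3081) = 0.06363 s.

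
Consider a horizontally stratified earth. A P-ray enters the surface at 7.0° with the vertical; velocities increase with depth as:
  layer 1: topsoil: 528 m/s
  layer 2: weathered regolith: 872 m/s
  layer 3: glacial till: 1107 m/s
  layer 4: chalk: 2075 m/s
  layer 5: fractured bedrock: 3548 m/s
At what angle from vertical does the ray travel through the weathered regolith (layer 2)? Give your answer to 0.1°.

Ray parameter p = sin 7.0° / 528 = 2.3081e-04 s/m.
sin θ_2 = p·V_2 = 2.3081e-04 × 872 = 0.2013.
θ_2 = 11.61° from the vertical.

11.6°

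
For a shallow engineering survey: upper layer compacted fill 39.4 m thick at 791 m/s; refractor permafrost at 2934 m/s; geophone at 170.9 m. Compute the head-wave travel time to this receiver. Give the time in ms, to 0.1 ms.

θ_c = arcsin(V₁/V₂) = arcsin(791/2934) = 15.64°, cos θ_c = 0.9630.
Intercept time tᵢ = 2h cos θ_c / V₁ = 2·39.4·0.9630/791 = 0.09593 s.
t = x/V₂ + tᵢ = 170.9/2934 + 0.09593 = 0.15418 s.

154.2 ms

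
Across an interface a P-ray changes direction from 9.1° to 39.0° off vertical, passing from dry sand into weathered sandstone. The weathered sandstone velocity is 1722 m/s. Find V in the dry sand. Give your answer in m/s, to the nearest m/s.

Snell's law: sin 9.1°/V₁ = sin 39.0°/V₂.
V₁ = V₂·sin 9.1°/sin 39.0° = 1722 × 0.2513 = 432.77 m/s.

433 m/s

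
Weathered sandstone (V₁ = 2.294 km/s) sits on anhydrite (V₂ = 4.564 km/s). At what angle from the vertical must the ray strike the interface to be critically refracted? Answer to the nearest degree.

At critical incidence the refracted ray runs along the interface (θ₂ = 90°), so sin θ_c = V₁/V₂.
θ_c = arcsin(2.294/4.564) = arcsin 0.5026 = 30.17°.

30°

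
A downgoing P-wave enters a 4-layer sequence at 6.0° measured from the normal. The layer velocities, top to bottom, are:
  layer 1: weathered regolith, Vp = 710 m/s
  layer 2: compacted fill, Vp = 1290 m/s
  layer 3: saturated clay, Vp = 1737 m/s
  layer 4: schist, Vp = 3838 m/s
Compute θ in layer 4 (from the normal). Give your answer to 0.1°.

Snell's law across each interface conserves sin θ / V, so sin θ_4 = V_4·sin θ₁/V₁.
sin θ_4 = 3838 × sin 6.0° / 710 = 0.5650.
θ_4 = arcsin 0.5650 = 34.41°.

34.4°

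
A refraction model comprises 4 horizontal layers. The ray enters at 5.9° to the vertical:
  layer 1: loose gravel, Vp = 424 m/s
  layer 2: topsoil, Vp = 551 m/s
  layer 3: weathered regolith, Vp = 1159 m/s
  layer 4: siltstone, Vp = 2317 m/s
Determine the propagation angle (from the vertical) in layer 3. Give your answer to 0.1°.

16.3°

Snell's law across each interface conserves sin θ / V, so sin θ_3 = V_3·sin θ₁/V₁.
sin θ_3 = 1159 × sin 5.9° / 424 = 0.2810.
θ_3 = arcsin 0.2810 = 16.32°.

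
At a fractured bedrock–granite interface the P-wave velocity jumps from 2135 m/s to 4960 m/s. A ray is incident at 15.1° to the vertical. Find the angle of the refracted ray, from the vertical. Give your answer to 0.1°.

sin θ₁/V₁ = sin θ₂/V₂ ⇒ sin θ₂ = 4960·sin 15.1°/2135 = 4960·0.2605/2135 = 0.6052.
θ₂ = arcsin 0.6052 = 37.24° from the normal.

37.2°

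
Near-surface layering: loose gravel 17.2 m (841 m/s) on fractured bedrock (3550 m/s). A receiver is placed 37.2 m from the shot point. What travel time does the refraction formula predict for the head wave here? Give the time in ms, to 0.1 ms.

t = x/V₂ + 2h·√(V₂²−V₁²)/(V₁V₂).
√(V₂²−V₁²) = √(3550²−841²) = 3448.9 m/s; delay term = 2·17.2·3448.9/(841·3550) = 0.03974 s.
t = 37.2/3550 + 0.03974 = 0.05022 s.

50.2 ms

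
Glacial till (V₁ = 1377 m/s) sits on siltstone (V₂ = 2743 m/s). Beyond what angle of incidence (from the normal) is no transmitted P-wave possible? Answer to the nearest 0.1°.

Critical incidence: sin θ_c = V₁/V₂ = 1377/2743 = 0.5020.
θ_c = arcsin 0.5020 = 30.13°.

30.1°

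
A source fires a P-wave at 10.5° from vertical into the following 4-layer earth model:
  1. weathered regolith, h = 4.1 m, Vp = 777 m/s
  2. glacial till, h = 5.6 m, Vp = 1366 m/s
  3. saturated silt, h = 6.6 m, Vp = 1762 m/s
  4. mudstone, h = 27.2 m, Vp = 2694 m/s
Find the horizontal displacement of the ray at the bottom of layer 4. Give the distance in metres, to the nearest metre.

Apply Snell's law at each interface; in layer i the horizontal offset is hᵢ·tan θᵢ.
Layer 1: θ = 10.50°; offset = 4.1·tan 10.50° = 0.760 m.
Layer 2: sin θ = 1366·sin 10.5°/777 = 0.3204, θ = 18.69°; offset = 5.6·tan 18.69° = 1.894 m.
Layer 3: sin θ = 1762·sin 10.5°/777 = 0.4133, θ = 24.41°; offset = 6.6·tan 24.41° = 2.995 m.
Layer 4: sin θ = 2694·sin 10.5°/777 = 0.6318, θ = 39.19°; offset = 27.2·tan 39.19° = 22.173 m.
Total horizontal offset = 27.822 m.

28 m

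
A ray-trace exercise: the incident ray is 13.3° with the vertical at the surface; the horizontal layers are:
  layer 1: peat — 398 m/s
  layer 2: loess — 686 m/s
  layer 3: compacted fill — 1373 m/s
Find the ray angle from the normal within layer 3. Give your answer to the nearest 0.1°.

52.5°

Ray parameter p = sin 13.3° / 398 = 5.7801e-04 s/m.
sin θ_3 = p·V_3 = 5.7801e-04 × 1373 = 0.7936.
θ_3 = arcsin 0.7936 = 52.52°.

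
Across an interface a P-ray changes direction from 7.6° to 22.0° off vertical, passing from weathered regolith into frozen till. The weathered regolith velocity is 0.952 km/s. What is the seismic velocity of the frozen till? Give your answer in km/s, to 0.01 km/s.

Snell's law: sin 7.6°/V₁ = sin 22.0°/V₂.
V₂ = V₁·sin 22.0°/sin 7.6° = 0.952 × 2.8324 = 2.70 km/s.

2.70 km/s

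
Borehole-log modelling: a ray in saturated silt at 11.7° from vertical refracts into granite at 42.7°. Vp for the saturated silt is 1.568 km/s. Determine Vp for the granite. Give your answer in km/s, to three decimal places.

5.244 km/s

Snell's law: sin 11.7°/V₁ = sin 42.7°/V₂.
V₂ = V₁·sin 42.7°/sin 11.7° = 1.568 × 3.3442 = 5.244 km/s.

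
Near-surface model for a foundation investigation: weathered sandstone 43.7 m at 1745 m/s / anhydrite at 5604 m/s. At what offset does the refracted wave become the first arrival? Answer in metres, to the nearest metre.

121 m

x_cross = 2h·√((V₂+V₁)/(V₂−V₁)).
(V₂+V₁)/(V₂−V₁) = (5604+1745)/(5604−1745) = 1.9044; √ = 1.3800.
x_cross = 2·43.7·1.3800 = 120.61 m.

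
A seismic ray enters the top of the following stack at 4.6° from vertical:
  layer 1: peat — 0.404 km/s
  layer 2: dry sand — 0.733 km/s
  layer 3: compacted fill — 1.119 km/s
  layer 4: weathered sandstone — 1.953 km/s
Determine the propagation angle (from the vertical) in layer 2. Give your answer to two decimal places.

8.37°

Snell's law across each interface conserves sin θ / V, so sin θ_2 = V_2·sin θ₁/V₁.
sin θ_2 = 0.733 × sin 4.6° / 0.404 = 0.1455.
θ_2 = 8.37° from the vertical.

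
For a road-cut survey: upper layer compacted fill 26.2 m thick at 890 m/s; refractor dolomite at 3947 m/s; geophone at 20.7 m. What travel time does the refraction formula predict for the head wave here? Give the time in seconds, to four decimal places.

t = x/V₂ + 2h·√(V₂²−V₁²)/(V₁V₂).
√(V₂²−V₁²) = √(3947²−890²) = 3845.3 m/s; delay term = 2·26.2·3845.3/(890·3947) = 0.05736 s.
t = 20.7/3947 + 0.05736 = 0.06260 s.

0.0626 s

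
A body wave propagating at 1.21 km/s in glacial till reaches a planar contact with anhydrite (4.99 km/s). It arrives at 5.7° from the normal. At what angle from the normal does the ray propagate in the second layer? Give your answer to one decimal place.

sin θ₁/V₁ = sin θ₂/V₂ ⇒ sin θ₂ = 4.99·sin 5.7°/1.21 = 4.99·0.0993/1.21 = 0.4096.
θ₂ = arcsin 0.4096 = 24.18° from the normal.

24.2°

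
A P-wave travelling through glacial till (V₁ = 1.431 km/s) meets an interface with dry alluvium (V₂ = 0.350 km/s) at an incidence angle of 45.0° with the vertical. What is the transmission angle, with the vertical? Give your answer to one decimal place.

sin θ₁/V₁ = sin θ₂/V₂ ⇒ sin θ₂ = 0.350·sin 45.0°/1.431 = 0.350·0.7071/1.431 = 0.1729.
θ₂ = sin⁻¹(0.1729) = 9.96° (from vertical).

10.0°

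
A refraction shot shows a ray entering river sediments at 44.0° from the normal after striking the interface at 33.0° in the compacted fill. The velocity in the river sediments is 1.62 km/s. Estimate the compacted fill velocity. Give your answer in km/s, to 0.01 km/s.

sin 33.0° = 0.5446; sin 44.0° = 0.6947.
V₁ = V₂·(sin θ₁/sin θ₂) = 1.62·(0.5446/0.6947) = 1.27 km/s.

1.27 km/s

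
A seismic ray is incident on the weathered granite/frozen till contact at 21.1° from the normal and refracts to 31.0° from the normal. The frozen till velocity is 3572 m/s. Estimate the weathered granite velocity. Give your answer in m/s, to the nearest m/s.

Snell's law: sin 21.1°/V₁ = sin 31.0°/V₂.
V₁ = V₂·sin 21.1°/sin 31.0° = 3572 × 0.6990 = 2496.73 m/s.

2497 m/s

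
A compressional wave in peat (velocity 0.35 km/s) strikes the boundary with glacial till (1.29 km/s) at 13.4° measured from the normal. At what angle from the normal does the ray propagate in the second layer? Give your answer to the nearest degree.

59°

sin θ₁/V₁ = sin θ₂/V₂ ⇒ sin θ₂ = 1.29·sin 13.4°/0.35 = 1.29·0.2317/0.35 = 0.8542.
θ₂ = arcsin 0.8542 = 58.67° from the normal.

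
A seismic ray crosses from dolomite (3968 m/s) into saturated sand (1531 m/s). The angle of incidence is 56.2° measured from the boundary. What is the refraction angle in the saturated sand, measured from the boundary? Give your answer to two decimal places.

Convert to the normal: θ₁ = 90° − 56.2° = 33.8°.
Snell's law: sin θ₂ = (V₂/V₁)·sin θ₁ = (1531/3968)·sin 33.8° = 0.2146.
θ₂ = sin⁻¹(0.2146) = 12.39° (from vertical).
From the interface: 90° − 12.39° = 77.61°.

77.61°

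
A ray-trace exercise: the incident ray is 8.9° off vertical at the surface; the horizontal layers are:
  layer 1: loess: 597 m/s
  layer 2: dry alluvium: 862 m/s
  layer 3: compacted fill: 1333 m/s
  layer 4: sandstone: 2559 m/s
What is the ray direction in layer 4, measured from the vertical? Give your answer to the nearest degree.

Snell's law across each interface conserves sin θ / V, so sin θ_4 = V_4·sin θ₁/V₁.
sin θ_4 = 2559 × sin 8.9° / 597 = 0.6632.
θ_4 = 41.54° from the vertical.

42°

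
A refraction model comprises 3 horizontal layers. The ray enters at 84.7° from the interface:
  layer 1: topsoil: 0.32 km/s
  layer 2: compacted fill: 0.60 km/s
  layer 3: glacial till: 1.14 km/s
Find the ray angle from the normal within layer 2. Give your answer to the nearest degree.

10°

From the normal: θ₁ = 90° − 84.7° = 5.3°.
Ray parameter p = sin 5.3° / 0.32 = 2.8866e-01 s/km.
sin θ_2 = p·V_2 = 2.8866e-01 × 0.60 = 0.1732.
θ_2 = 9.97° from the vertical.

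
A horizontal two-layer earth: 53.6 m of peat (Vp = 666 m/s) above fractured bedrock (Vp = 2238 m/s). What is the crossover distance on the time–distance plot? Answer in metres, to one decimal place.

x_cross = 2h·√((V₂+V₁)/(V₂−V₁)).
(V₂+V₁)/(V₂−V₁) = (2238+666)/(2238−666) = 1.8473; √ = 1.3592.
x_cross = 2·53.6·1.3592 = 145.70 m.

145.7 m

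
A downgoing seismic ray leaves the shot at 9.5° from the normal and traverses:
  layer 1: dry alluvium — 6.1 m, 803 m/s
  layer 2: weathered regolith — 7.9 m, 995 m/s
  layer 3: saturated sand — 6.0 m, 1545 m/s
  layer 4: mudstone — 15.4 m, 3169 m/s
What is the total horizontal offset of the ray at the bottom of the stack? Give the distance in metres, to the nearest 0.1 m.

p = sin θ₁/V₁ = sin 9.5°/803 = 2.0554e-04 s/m is conserved through the stack.
Layer 1: θ = 9.50°; offset = 6.1·tan 9.50° = 1.021 m.
Layer 2: sin θ = p·995 = 0.2045 → θ = 11.80°; offset = 7.9·tan 11.80° = 1.651 m.
Layer 3: sin θ = p·1545 = 0.3176 → θ = 18.52°; offset = 6.0·tan 18.52° = 2.009 m.
Layer 4: sin θ = p·3169 = 0.6514 → θ = 40.64°; offset = 15.4·tan 40.64° = 13.220 m.
Σ offsets = 17.900 m.

17.9 m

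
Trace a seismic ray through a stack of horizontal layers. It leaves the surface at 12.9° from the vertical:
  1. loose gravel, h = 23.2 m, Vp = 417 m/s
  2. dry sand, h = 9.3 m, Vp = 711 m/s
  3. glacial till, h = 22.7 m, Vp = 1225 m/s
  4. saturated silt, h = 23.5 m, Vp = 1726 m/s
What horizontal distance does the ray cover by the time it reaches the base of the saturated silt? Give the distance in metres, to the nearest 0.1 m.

85.7 m

p = sin θ₁/V₁ = sin 12.9°/417 = 5.3537e-04 s/m is conserved through the stack.
Layer 1: θ = 12.90°; offset = 23.2·tan 12.90° = 5.314 m.
Layer 2: sin θ = p·711 = 0.3806 → θ = 22.37°; offset = 9.3·tan 22.37° = 3.828 m.
Layer 3: sin θ = p·1225 = 0.6558 → θ = 40.98°; offset = 22.7·tan 40.98° = 19.721 m.
Layer 4: sin θ = p·1726 = 0.9241 → θ = 67.53°; offset = 23.5·tan 67.53° = 56.806 m.
Σ offsets = 85.669 m.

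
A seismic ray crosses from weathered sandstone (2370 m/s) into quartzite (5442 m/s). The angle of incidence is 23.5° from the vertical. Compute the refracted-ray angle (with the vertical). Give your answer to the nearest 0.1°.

66.3°

Snell's law: sin θ₂ = (V₂/V₁)·sin θ₁ = (5442/2370)·sin 23.5° = 0.9156.
θ₂ = sin⁻¹(0.9156) = 66.29° (from vertical).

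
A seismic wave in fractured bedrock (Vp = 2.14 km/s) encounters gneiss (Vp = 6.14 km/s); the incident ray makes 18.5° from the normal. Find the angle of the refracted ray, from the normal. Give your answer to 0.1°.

65.6°

Snell's law: sin θ₂ = (V₂/V₁)·sin θ₁ = (6.14/2.14)·sin 18.5° = 0.9104.
θ₂ = arcsin 0.9104 = 65.56° from the normal.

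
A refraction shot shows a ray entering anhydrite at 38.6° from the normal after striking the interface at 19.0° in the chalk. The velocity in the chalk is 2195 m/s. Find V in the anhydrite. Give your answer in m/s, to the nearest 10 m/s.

4210 m/s

sin 19.0° = 0.3256; sin 38.6° = 0.6239.
V₂ = V₁·(sin θ₂/sin θ₁) = 2195·(0.6239/0.3256) = 4206.23 m/s.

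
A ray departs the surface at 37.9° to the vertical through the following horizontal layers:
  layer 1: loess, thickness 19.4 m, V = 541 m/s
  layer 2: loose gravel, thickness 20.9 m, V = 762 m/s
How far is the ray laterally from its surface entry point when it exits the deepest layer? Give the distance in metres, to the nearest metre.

Apply Snell's law at each interface; in layer i the horizontal offset is hᵢ·tan θᵢ.
Layer 1: θ = 37.90°; offset = 19.4·tan 37.90° = 15.102 m.
Layer 2: sin θ = 762·sin 37.9°/541 = 0.8652, θ = 59.91°; offset = 20.9·tan 59.91° = 36.066 m.
Summing the layer offsets gives 51.169 m.

51 m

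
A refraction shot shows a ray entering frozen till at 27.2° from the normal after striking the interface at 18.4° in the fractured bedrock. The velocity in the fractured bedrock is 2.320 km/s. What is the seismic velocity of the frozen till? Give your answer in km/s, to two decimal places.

3.36 km/s

Snell's law: sin 18.4°/V₁ = sin 27.2°/V₂.
V₂ = V₁·sin 27.2°/sin 18.4° = 2.320 × 1.4481 = 3.36 km/s.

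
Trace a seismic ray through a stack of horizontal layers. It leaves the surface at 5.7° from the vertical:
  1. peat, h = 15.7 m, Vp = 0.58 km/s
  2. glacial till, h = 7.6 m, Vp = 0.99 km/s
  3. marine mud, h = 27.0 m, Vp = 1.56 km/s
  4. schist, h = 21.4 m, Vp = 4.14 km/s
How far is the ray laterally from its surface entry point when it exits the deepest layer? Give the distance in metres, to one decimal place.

Apply Snell's law at each interface; in layer i the horizontal offset is hᵢ·tan θᵢ.
Layer 1: θ = 5.70°; offset = 15.7·tan 5.70° = 1.567 m.
Layer 2: sin θ = 0.99·sin 5.7°/0.58 = 0.1695, θ = 9.76°; offset = 7.6·tan 9.76° = 1.307 m.
Layer 3: sin θ = 1.56·sin 5.7°/0.58 = 0.2671, θ = 15.49°; offset = 27.0·tan 15.49° = 7.485 m.
Layer 4: sin θ = 4.14·sin 5.7°/0.58 = 0.7089, θ = 45.15°; offset = 21.4·tan 45.15° = 21.511 m.
Σ offsets = 31.870 m.

31.9 m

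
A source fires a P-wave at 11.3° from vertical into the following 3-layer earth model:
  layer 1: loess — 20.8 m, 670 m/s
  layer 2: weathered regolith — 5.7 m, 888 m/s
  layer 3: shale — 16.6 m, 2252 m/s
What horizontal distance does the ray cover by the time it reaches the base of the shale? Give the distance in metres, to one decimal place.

p = sin θ₁/V₁ = sin 11.3°/670 = 2.9246e-04 s/m is conserved through the stack.
Layer 1: θ = 11.30°; offset = 20.8·tan 11.30° = 4.156 m.
Layer 2: sin θ = p·888 = 0.2597 → θ = 15.05°; offset = 5.7·tan 15.05° = 1.533 m.
Layer 3: sin θ = p·2252 = 0.6586 → θ = 41.19°; offset = 16.6·tan 41.19° = 14.529 m.
Total horizontal offset = 20.218 m.

20.2 m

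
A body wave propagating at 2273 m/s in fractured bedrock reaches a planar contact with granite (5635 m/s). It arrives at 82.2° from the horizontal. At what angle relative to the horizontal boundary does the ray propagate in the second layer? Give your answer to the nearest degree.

70°

Convert to the normal: θ₁ = 90° − 82.2° = 7.8°.
Snell's law: sin θ₂ = (V₂/V₁)·sin θ₁ = (5635/2273)·sin 7.8° = 0.3365.
θ₂ = arcsin 0.3365 = 19.66° from the normal.
From the interface: 90° − 19.66° = 70.34°.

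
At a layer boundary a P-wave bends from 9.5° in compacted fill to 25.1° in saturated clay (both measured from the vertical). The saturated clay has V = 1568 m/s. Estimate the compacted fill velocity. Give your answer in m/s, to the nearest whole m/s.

610 m/s

sin 9.5° = 0.1650; sin 25.1° = 0.4242.
V₁ = V₂·(sin θ₁/sin θ₂) = 1568·(0.1650/0.4242) = 610.08 m/s.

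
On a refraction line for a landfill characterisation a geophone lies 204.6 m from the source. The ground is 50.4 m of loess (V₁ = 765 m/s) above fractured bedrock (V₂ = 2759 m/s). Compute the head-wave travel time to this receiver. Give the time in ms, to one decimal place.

t = x/V₂ + 2h·√(V₂²−V₁²)/(V₁V₂).
√(V₂²−V₁²) = √(2759²−765²) = 2650.8 m/s; delay term = 2·50.4·2650.8/(765·2759) = 0.12660 s.
t = 204.6/2759 + 0.12660 = 0.20076 s.

200.8 ms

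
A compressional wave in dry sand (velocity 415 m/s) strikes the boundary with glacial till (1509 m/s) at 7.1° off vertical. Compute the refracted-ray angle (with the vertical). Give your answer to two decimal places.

26.71°

Snell's law: sin θ₂ = (V₂/V₁)·sin θ₁ = (1509/415)·sin 7.1° = 0.4494.
θ₂ = sin⁻¹(0.4494) = 26.71° (from vertical).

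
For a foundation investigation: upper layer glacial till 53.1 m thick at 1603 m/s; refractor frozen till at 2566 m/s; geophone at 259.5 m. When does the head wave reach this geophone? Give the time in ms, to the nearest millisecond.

153 ms

θ_c = arcsin(V₁/V₂) = arcsin(1603/2566) = 38.66°, cos θ_c = 0.7809.
Intercept time tᵢ = 2h cos θ_c / V₁ = 2·53.1·0.7809/1603 = 0.05173 s.
t = x/V₂ + tᵢ = 259.5/2566 + 0.05173 = 0.15286 s.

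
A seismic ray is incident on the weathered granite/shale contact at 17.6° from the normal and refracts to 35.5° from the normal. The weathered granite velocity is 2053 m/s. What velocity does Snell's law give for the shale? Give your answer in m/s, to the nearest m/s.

Snell's law: sin 17.6°/V₁ = sin 35.5°/V₂.
V₂ = V₁·sin 35.5°/sin 17.6° = 2053 × 1.9205 = 3942.80 m/s.

3943 m/s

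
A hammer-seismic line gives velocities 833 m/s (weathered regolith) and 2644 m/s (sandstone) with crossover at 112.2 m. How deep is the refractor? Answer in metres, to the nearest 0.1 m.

40.5 m

x_cross = 2h·√((V₂+V₁)/(V₂−V₁)) → h = x_cross / (2·√((V₂+V₁)/(V₂−V₁))).
√((V₂+V₁)/(V₂−V₁)) = √((2644+833)/(2644−833)) = 1.3856.
h = 112.2 / (2·1.3856) = 40.49 m.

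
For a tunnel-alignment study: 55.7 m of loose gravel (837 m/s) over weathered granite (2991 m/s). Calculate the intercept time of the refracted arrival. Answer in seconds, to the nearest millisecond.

tᵢ = 2h·√(V₂²−V₁²)/(V₁V₂).
√(V₂²−V₁²) = √(2991²−837²) = 2871.5 m/s.
tᵢ = 2·55.7·2871.5/(837·2991) = 0.12778 s.

0.128 s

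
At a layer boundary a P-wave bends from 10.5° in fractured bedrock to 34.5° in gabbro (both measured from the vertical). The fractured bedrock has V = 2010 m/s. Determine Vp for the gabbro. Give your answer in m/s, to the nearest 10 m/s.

6250 m/s

Snell's law: sin 10.5°/V₁ = sin 34.5°/V₂.
V₂ = V₁·sin 34.5°/sin 10.5° = 2010 × 3.1081 = 6247.28 m/s.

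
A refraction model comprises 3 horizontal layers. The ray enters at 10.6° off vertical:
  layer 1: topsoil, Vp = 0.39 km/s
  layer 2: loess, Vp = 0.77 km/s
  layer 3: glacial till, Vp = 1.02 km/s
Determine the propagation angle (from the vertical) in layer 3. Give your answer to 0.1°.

28.8°

Snell's law across each interface conserves sin θ / V, so sin θ_3 = V_3·sin θ₁/V₁.
sin θ_3 = 1.02 × sin 10.6° / 0.39 = 0.4811.
θ_3 = 28.76° from the vertical.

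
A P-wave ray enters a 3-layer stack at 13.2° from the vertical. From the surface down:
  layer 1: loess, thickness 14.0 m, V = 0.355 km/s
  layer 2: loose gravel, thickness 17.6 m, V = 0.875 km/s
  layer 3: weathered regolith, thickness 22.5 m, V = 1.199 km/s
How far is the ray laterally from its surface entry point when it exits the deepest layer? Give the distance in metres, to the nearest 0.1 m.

Ray parameter p = sin 13.2° / 0.355 km/s = 6.4324e-01 s/km.
Layer 1: θ = 13.20°; offset = 14.0·tan 13.20° = 3.284 m.
Layer 2: sin θ = p·0.875 = 0.5628 → θ = 34.25°; offset = 17.6·tan 34.25° = 11.984 m.
Layer 3: sin θ = p·1.199 = 0.7712 → θ = 50.47°; offset = 22.5·tan 50.47° = 27.262 m.
Summing the layer offsets gives 42.530 m.

42.5 m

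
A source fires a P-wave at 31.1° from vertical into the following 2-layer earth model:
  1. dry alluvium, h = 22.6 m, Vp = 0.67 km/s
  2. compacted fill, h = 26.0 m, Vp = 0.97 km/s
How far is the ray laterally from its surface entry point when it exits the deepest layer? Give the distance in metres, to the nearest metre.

43 m

p = sin θ₁/V₁ = sin 31.1°/0.67 = 7.7095e-01 s/km is conserved through the stack.
Layer 1: θ = 31.10°; offset = 22.6·tan 31.10° = 13.633 m.
Layer 2: sin θ = p·0.97 = 0.7478 → θ = 48.40°; offset = 26.0·tan 48.40° = 29.286 m.
Total horizontal offset = 42.919 m.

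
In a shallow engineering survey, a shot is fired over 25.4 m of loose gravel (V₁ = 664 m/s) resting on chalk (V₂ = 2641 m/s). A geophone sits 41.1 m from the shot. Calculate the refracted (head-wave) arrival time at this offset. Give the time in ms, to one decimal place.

89.6 ms

t = x/V₂ + 2h·√(V₂²−V₁²)/(V₁V₂).
√(V₂²−V₁²) = √(2641²−664²) = 2556.2 m/s; delay term = 2·25.4·2556.2/(664·2641) = 0.07405 s.
t = 41.1/2641 + 0.07405 = 0.08961 s.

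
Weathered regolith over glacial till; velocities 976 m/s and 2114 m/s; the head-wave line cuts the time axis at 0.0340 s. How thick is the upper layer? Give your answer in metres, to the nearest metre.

19 m

θ_c = arcsin(976/2114) = 27.50°; cos θ_c = 0.8870.
tᵢ = 2h cos θ_c/V₁ ⇒ h = tᵢ·V₁/(2 cos θ_c) = 0.034·976/(2·0.8870) = 18.70 m.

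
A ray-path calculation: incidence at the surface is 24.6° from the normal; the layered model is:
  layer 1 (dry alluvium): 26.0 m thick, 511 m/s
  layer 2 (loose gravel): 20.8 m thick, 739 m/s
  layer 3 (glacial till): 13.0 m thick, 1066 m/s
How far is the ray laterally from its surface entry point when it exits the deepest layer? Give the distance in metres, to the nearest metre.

Apply Snell's law at each interface; in layer i the horizontal offset is hᵢ·tan θᵢ.
Layer 1: θ = 24.60°; offset = 26.0·tan 24.60° = 11.904 m.
Layer 2: sin θ = 739·sin 24.6°/511 = 0.6020, θ = 37.01°; offset = 20.8·tan 37.01° = 15.682 m.
Layer 3: sin θ = 1066·sin 24.6°/511 = 0.8684, θ = 60.27°; offset = 13.0·tan 60.27° = 22.767 m.
Summing the layer offsets gives 50.353 m.

50 m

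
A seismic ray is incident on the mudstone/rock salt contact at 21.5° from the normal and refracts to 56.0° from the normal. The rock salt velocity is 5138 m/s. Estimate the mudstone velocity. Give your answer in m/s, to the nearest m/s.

sin 21.5° = 0.3665; sin 56.0° = 0.8290.
V₁ = V₂·(sin θ₁/sin θ₂) = 5138·(0.3665/0.8290) = 2271.41 m/s.

2271 m/s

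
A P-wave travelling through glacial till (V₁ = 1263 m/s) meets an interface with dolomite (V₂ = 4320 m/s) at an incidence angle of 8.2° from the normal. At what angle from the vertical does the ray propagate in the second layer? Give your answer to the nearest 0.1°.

sin θ₁/V₁ = sin θ₂/V₂ ⇒ sin θ₂ = 4320·sin 8.2°/1263 = 4320·0.1426/1263 = 0.4879.
θ₂ = arcsin 0.4879 = 29.20° from the normal.

29.2°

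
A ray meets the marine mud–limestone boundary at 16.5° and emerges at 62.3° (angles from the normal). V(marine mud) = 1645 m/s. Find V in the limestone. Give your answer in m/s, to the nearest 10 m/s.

sin 16.5° = 0.2840; sin 62.3° = 0.8854.
V₂ = V₁·(sin θ₂/sin θ₁) = 1645·(0.8854/0.2840) = 5128.15 m/s.

5130 m/s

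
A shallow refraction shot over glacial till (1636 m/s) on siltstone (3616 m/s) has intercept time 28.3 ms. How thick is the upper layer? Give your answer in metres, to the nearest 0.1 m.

θ_c = arcsin(1636/3616) = 26.90°; cos θ_c = 0.8918.
tᵢ = 2h cos θ_c/V₁ ⇒ h = tᵢ·V₁/(2 cos θ_c) = 0.0283·1636/(2·0.8918) = 25.96 m.

26.0 m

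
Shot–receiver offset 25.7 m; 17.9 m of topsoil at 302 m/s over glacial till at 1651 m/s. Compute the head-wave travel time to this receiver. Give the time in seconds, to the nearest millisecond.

0.132 s

t = x/V₂ + 2h·√(V₂²−V₁²)/(V₁V₂).
√(V₂²−V₁²) = √(1651²−302²) = 1623.1 m/s; delay term = 2·17.9·1623.1/(302·1651) = 0.11654 s.
t = 25.7/1651 + 0.11654 = 0.13211 s.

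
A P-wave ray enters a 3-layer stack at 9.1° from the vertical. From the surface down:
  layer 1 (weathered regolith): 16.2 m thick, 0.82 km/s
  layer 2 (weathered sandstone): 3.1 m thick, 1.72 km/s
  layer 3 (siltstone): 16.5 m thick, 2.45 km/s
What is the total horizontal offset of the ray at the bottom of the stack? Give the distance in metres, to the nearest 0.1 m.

12.5 m

p = sin θ₁/V₁ = sin 9.1°/0.82 = 1.9288e-01 s/km is conserved through the stack.
Layer 1: θ = 9.10°; offset = 16.2·tan 9.10° = 2.595 m.
Layer 2: sin θ = p·1.72 = 0.3317 → θ = 19.37°; offset = 3.1·tan 19.37° = 1.090 m.
Layer 3: sin θ = p·2.45 = 0.4725 → θ = 28.20°; offset = 16.5·tan 28.20° = 8.847 m.
Σ offsets = 12.532 m.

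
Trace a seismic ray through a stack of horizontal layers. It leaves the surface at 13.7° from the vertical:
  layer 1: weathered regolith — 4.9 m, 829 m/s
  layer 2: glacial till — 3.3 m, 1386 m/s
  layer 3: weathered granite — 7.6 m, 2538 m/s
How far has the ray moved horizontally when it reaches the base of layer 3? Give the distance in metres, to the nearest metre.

Ray parameter p = sin 13.7° / 829 m/s = 2.8569e-04 s/m.
Layer 1: θ = 13.70°; offset = 4.9·tan 13.70° = 1.194 m.
Layer 2: sin θ = p·1386 = 0.3960 → θ = 23.33°; offset = 3.3·tan 23.33° = 1.423 m.
Layer 3: sin θ = p·2538 = 0.7251 → θ = 46.48°; offset = 7.6·tan 46.48° = 8.002 m.
Summing the layer offsets gives 10.619 m.

11 m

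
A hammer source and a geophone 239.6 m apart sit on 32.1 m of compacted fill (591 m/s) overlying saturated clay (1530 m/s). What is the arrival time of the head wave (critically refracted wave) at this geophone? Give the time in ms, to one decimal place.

256.8 ms

t = x/V₂ + 2h·√(V₂²−V₁²)/(V₁V₂).
√(V₂²−V₁²) = √(1530²−591²) = 1411.2 m/s; delay term = 2·32.1·1411.2/(591·1530) = 0.10020 s.
t = 239.6/1530 + 0.10020 = 0.25680 s.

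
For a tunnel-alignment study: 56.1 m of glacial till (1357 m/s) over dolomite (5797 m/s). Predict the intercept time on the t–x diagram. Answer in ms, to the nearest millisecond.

θ_c = arcsin(V₁/V₂) = arcsin(1357/5797) = 13.54°; cos θ_c = 0.9722.
tᵢ = 2h·cos θ_c / V₁ = 2·56.1·0.9722 / 1357 = 0.08039 s.

80 ms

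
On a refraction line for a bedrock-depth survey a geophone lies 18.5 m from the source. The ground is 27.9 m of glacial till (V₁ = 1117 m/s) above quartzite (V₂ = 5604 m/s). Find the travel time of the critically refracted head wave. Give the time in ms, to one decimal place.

t = x/V₂ + 2h·√(V₂²−V₁²)/(V₁V₂).
√(V₂²−V₁²) = √(5604²−1117²) = 5491.6 m/s; delay term = 2·27.9·5491.6/(1117·5604) = 0.04895 s.
t = 18.5/5604 + 0.04895 = 0.05225 s.

52.3 ms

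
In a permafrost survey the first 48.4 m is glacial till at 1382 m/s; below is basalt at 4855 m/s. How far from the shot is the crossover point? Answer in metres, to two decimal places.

x_cross = 2h·√((V₂+V₁)/(V₂−V₁)).
(V₂+V₁)/(V₂−V₁) = (4855+1382)/(4855−1382) = 1.7959; √ = 1.3401.
x_cross = 2·48.4·1.3401 = 129.72 m.

129.72 m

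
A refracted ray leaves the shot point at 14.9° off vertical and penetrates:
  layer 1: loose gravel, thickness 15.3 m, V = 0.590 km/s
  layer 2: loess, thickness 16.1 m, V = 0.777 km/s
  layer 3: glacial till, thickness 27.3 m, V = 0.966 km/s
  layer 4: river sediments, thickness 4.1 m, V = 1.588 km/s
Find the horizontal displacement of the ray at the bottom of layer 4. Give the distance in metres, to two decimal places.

26.47 m

p = sin θ₁/V₁ = sin 14.9°/0.590 = 4.3582e-01 s/km is conserved through the stack.
Layer 1: θ = 14.90°; offset = 15.3·tan 14.90° = 4.0710 m.
Layer 2: sin θ = p·0.777 = 0.3386 → θ = 19.79°; offset = 16.1·tan 19.79° = 5.7943 m.
Layer 3: sin θ = p·0.966 = 0.4210 → θ = 24.90°; offset = 27.3·tan 24.90° = 12.6709 m.
Layer 4: sin θ = p·1.588 = 0.6921 → θ = 43.79°; offset = 4.1·tan 43.79° = 3.9311 m.
Summing the layer offsets gives 26.4673 m.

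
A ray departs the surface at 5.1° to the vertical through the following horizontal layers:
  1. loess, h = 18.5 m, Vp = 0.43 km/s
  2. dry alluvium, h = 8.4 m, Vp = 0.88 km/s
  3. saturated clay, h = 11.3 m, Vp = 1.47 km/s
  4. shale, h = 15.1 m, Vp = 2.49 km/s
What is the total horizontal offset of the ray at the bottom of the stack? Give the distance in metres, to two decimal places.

15.88 m

Ray parameter p = sin 5.1° / 0.43 km/s = 2.0673e-01 s/km.
Layer 1: θ = 5.10°; offset = 18.5·tan 5.10° = 1.6511 m.
Layer 2: sin θ = p·0.88 = 0.1819 → θ = 10.48°; offset = 8.4·tan 10.48° = 1.5541 m.
Layer 3: sin θ = p·1.47 = 0.3039 → θ = 17.69°; offset = 11.3·tan 17.69° = 3.6045 m.
Layer 4: sin θ = p·2.49 = 0.5148 → θ = 30.98°; offset = 15.1·tan 30.98° = 9.0663 m.
Summing the layer offsets gives 15.8760 m.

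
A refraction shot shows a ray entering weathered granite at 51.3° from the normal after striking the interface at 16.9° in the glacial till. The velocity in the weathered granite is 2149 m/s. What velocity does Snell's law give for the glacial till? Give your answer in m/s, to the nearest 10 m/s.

Snell's law: sin 16.9°/V₁ = sin 51.3°/V₂.
V₁ = V₂·sin 16.9°/sin 51.3° = 2149 × 0.3725 = 800.48 m/s.

800 m/s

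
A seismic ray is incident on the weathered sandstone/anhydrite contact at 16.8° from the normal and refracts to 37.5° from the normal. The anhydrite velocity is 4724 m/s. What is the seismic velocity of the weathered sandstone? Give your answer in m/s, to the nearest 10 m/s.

2240 m/s

sin 16.8° = 0.2890; sin 37.5° = 0.6088.
V₁ = V₂·(sin θ₁/sin θ₂) = 4724·(0.2890/0.6088) = 2242.89 m/s.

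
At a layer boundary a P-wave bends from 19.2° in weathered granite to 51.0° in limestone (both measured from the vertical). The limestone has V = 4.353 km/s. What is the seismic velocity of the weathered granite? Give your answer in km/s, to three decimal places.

1.842 km/s

Snell's law: sin 19.2°/V₁ = sin 51.0°/V₂.
V₁ = V₂·sin 19.2°/sin 51.0° = 4.353 × 0.4232 = 1.842 km/s.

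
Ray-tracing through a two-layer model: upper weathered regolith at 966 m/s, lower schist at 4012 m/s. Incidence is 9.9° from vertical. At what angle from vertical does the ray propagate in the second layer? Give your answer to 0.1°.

sin θ₁/V₁ = sin θ₂/V₂ ⇒ sin θ₂ = 4012·sin 9.9°/966 = 4012·0.1719/966 = 0.7141.
θ₂ = sin⁻¹(0.7141) = 45.57° (from vertical).

45.6°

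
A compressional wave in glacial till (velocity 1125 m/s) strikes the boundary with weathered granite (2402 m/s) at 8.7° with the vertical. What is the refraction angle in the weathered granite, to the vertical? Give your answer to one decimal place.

sin θ₁/V₁ = sin θ₂/V₂ ⇒ sin θ₂ = 2402·sin 8.7°/1125 = 2402·0.1513/1125 = 0.3230.
θ₂ = sin⁻¹(0.3230) = 18.84° (from vertical).

18.8°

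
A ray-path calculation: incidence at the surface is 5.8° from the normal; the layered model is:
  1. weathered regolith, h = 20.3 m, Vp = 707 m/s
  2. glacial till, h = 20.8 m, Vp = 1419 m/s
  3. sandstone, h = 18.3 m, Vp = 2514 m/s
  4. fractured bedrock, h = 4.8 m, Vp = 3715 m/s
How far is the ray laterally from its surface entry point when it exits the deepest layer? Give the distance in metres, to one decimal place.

Apply Snell's law at each interface; in layer i the horizontal offset is hᵢ·tan θᵢ.
Layer 1: θ = 5.80°; offset = 20.3·tan 5.80° = 2.062 m.
Layer 2: sin θ = 1419·sin 5.8°/707 = 0.2028, θ = 11.70°; offset = 20.8·tan 11.70° = 4.308 m.
Layer 3: sin θ = 2514·sin 5.8°/707 = 0.3593, θ = 21.06°; offset = 18.3·tan 21.06° = 7.047 m.
Layer 4: sin θ = 3715·sin 5.8°/707 = 0.5310, θ = 32.07°; offset = 4.8·tan 32.07° = 3.008 m.
Summing the layer offsets gives 16.425 m.

16.4 m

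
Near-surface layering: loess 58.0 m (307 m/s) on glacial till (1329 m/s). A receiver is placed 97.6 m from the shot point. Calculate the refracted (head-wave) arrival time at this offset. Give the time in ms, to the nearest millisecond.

t = x/V₂ + 2h·√(V₂²−V₁²)/(V₁V₂).
√(V₂²−V₁²) = √(1329²−307²) = 1293.1 m/s; delay term = 2·58.0·1293.1/(307·1329) = 0.36763 s.
t = 97.6/1329 + 0.36763 = 0.44107 s.

441 ms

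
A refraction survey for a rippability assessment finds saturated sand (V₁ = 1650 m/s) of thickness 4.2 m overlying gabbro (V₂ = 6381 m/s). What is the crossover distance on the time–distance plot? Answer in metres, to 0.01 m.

10.94 m

x_cross = 2h·√((V₂+V₁)/(V₂−V₁)).
(V₂+V₁)/(V₂−V₁) = (6381+1650)/(6381−1650) = 1.6975; √ = 1.3029.
x_cross = 2·4.2·1.3029 = 10.94 m.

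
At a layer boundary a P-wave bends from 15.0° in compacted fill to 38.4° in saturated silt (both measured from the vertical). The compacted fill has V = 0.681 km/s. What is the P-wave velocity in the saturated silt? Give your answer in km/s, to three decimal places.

1.634 km/s

sin 15.0° = 0.2588; sin 38.4° = 0.6211.
V₂ = V₁·(sin θ₂/sin θ₁) = 0.681·(0.6211/0.2588) = 1.634 km/s.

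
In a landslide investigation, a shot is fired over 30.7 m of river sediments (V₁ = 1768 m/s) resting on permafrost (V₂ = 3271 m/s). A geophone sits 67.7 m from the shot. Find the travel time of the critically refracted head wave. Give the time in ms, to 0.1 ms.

θ_c = arcsin(V₁/V₂) = arcsin(1768/3271) = 32.72°, cos θ_c = 0.8413.
Intercept time tᵢ = 2h cos θ_c / V₁ = 2·30.7·0.8413/1768 = 0.02922 s.
t = x/V₂ + tᵢ = 67.7/3271 + 0.02922 = 0.04992 s.

49.9 ms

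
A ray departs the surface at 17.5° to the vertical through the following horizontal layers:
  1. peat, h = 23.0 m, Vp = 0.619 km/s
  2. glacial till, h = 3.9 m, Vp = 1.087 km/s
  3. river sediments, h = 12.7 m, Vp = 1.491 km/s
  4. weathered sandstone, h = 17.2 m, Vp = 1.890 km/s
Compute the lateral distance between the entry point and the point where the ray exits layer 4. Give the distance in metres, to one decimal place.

Ray parameter p = sin 17.5° / 0.619 km/s = 4.8579e-01 s/km.
Layer 1: θ = 17.50°; offset = 23.0·tan 17.50° = 7.252 m.
Layer 2: sin θ = p·1.087 = 0.5281 → θ = 31.87°; offset = 3.9·tan 31.87° = 2.425 m.
Layer 3: sin θ = p·1.491 = 0.7243 → θ = 46.41°; offset = 12.7·tan 46.41° = 13.342 m.
Layer 4: sin θ = p·1.890 = 0.9181 → θ = 66.66°; offset = 17.2·tan 66.66° = 39.855 m.
Summing the layer offsets gives 62.874 m.

62.9 m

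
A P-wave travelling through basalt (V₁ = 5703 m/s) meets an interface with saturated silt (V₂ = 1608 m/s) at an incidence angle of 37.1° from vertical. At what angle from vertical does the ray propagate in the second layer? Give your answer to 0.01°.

9.79°

Snell's law: sin θ₂ = (V₂/V₁)·sin θ₁ = (1608/5703)·sin 37.1° = 0.1701.
θ₂ = sin⁻¹(0.1701) = 9.79° (from vertical).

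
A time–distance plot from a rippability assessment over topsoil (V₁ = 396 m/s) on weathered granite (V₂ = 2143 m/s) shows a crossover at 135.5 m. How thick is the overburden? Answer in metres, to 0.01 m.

56.20 m

h = (x_cross/2)·√((V₂−V₁)/(V₂+V₁)).
(V₂−V₁)/(V₂+V₁) = (2143−396)/(2143+396) = 0.6881; √ = 0.8295.
h = (135.5/2)·0.8295 = 56.20 m.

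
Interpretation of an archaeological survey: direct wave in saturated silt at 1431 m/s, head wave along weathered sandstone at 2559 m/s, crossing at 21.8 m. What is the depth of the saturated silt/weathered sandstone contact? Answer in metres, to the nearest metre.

h = (x_cross/2)·√((V₂−V₁)/(V₂+V₁)).
(V₂−V₁)/(V₂+V₁) = (2559−1431)/(2559+1431) = 0.2827; √ = 0.5317.
h = (21.8/2)·0.5317 = 5.80 m.

6 m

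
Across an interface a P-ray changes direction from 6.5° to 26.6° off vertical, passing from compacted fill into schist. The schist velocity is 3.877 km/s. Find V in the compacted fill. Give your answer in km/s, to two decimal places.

0.98 km/s

Snell's law: sin 6.5°/V₁ = sin 26.6°/V₂.
V₁ = V₂·sin 6.5°/sin 26.6° = 3.877 × 0.2528 = 0.98 km/s.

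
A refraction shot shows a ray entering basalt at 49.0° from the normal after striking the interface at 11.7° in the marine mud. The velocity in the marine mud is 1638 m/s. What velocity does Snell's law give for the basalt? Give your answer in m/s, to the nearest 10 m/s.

sin 11.7° = 0.2028; sin 49.0° = 0.7547.
V₂ = V₁·(sin θ₂/sin θ₁) = 1638·(0.7547/0.2028) = 6096.11 m/s.

6100 m/s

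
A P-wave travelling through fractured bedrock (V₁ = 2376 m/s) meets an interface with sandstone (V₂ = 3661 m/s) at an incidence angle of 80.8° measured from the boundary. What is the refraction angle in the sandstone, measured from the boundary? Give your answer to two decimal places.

Angle from the normal: 90° − 80.8° = 9.2°.
sin θ₁/V₁ = sin θ₂/V₂ ⇒ sin θ₂ = 3661·sin 9.2°/2376 = 3661·0.1599/2376 = 0.2463.
θ₂ = sin⁻¹(0.2463) = 14.26° (from vertical).
From the interface: 90° − 14.26° = 75.74°.

75.74°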